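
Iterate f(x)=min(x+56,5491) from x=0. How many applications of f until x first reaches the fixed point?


Step 1: x=0, cap=5491, increment=56
Step 2: x grows by 56 each step until capped at 5491; fixed point is x=5491
Step 3: iterations = ceil(5491/56) = 99

99


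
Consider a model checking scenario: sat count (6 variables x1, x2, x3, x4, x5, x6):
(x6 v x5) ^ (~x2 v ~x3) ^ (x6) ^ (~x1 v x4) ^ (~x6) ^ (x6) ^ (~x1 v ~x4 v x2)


CNF with 7 clauses over 6 vars (64 assignments).
An assignment satisfies CNF iff every clause has >=1 true literal.
Check each row (bits = x1,x2,x3,x4,x5,x6; clause T/F shown):
  row 0 [000000]: clauses=FTFTTFT -> 0
  row 1 [000001]: clauses=TTTTFTT -> 0
  row 2 [000010]: clauses=TTFTTFT -> 0
  row 3 [000011]: clauses=TTTTFTT -> 0
  row 4 [000100]: clauses=FTFTTFT -> 0
  (every remaining row is evaluated the same way; all 64 results are listed next)
Full result column, 8 rows per line (x1,x2,x3 fixed per line; x4,x5,x6 runs 000..111 left to right):
  rows 0-7 [x1,x2,x3=000]: 00000000  (ones: 0)
  rows 8-15 [x1,x2,x3=001]: 00000000  (ones: 0)
  rows 16-23 [x1,x2,x3=010]: 00000000  (ones: 0)
  rows 24-31 [x1,x2,x3=011]: 00000000  (ones: 0)
  rows 32-39 [x1,x2,x3=100]: 00000000  (ones: 0)
  rows 40-47 [x1,x2,x3=101]: 00000000  (ones: 0)
  rows 48-55 [x1,x2,x3=110]: 00000000  (ones: 0)
  rows 56-63 [x1,x2,x3=111]: 00000000  (ones: 0)
Satisfying assignments = 0+0+0+0+0+0+0+0 = 0

0


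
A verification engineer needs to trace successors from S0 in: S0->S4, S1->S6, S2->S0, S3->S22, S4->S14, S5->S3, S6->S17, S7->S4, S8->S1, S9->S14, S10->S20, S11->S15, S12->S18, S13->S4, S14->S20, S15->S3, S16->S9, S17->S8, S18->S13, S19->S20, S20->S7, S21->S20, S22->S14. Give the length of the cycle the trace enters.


Trace from S0 until a state repeats:
  S0 -> S4 -> S14 -> S20 -> S7 -> S4
S4 first seen at step 1, revisited at step 5.
Cycle length = 5 - 1 = 4

4


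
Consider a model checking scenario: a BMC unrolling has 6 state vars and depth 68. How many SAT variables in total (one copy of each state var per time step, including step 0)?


BMC unrolls to depth k, creating one copy of each state var for steps 0..k.
Step count = 68 + 1 = 69 (steps 0 through 68)
Vars per step = 6
Total = 6 * 69 = 414

414


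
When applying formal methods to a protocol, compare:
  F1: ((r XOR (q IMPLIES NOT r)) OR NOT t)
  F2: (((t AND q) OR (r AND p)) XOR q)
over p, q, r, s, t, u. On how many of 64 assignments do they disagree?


F1 = ((r XOR (q IMPLIES NOT r)) OR NOT t)
F2 = (((t AND q) OR (r AND p)) XOR q)
Evaluate both on each of 64 rows (bits = p,q,r,s,t,u):
  row 0 [000000]: F1=1 F2=0 (differ) -> 1
  row 1 [000001]: F1=1 F2=0 (differ) -> 1
  row 2 [000010]: F1=1 F2=0 (differ) -> 1
  row 3 [000011]: F1=1 F2=0 (differ) -> 1
  row 4 [000100]: F1=1 F2=0 (differ) -> 1
  (every remaining row is evaluated the same way; all 64 results are listed next)
Full result column, 8 rows per line (p,q,r fixed per line; s,t,u runs 000..111 left to right):
  rows 0-7 [p,q,r=000]: 11111111  (ones: 8)
  rows 8-15 [p,q,r=001]: 11001100  (ones: 4)
  rows 16-23 [p,q,r=010]: 00110011  (ones: 4)
  rows 24-31 [p,q,r=011]: 00110011  (ones: 4)
  rows 32-39 [p,q,r=100]: 11111111  (ones: 8)
  rows 40-47 [p,q,r=101]: 00110011  (ones: 4)
  rows 48-55 [p,q,r=110]: 00110011  (ones: 4)
  rows 56-63 [p,q,r=111]: 11111111  (ones: 8)
Disagreements = 8+4+4+4+8+4+4+8 = 44

44


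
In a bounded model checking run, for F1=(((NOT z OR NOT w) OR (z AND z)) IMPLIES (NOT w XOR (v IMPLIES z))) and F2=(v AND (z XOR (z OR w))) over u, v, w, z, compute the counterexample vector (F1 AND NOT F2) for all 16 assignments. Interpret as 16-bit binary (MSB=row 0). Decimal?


F1 = (((NOT z OR NOT w) OR (z AND z)) IMPLIES (NOT w XOR (v IMPLIES z)))
F2 = (v AND (z XOR (z OR w)))
Counterexample to F1=>F2 is where F1=1 and F2=0.
Evaluate each row (bits = u,v,w,z, MSB first):
  row 0 [0000]: F1=0 F2=0 -> F1&~F2 -> 0
  row 1 [0001]: F1=0 F2=0 -> F1&~F2 -> 0
  row 2 [0010]: F1=1 F2=0 -> F1&~F2 -> 1
  row 3 [0011]: F1=1 F2=0 -> F1&~F2 -> 1
  row 4 [0100]: F1=1 F2=0 -> F1&~F2 -> 1
  row 5 [0101]: F1=0 F2=0 -> F1&~F2 -> 0
  row 6 [0110]: F1=0 F2=1 -> F1&~F2 -> 0
  row 7 [0111]: F1=1 F2=0 -> F1&~F2 -> 1
  row 8 [1000]: F1=0 F2=0 -> F1&~F2 -> 0
  row 9 [1001]: F1=0 F2=0 -> F1&~F2 -> 0
  row 10 [1010]: F1=1 F2=0 -> F1&~F2 -> 1
  row 11 [1011]: F1=1 F2=0 -> F1&~F2 -> 1
  row 12 [1100]: F1=1 F2=0 -> F1&~F2 -> 1
  row 13 [1101]: F1=0 F2=0 -> F1&~F2 -> 0
  row 14 [1110]: F1=0 F2=1 -> F1&~F2 -> 0
  row 15 [1111]: F1=1 F2=0 -> F1&~F2 -> 1
Full result column, 4 rows per line (u,v fixed per line; w,z runs 00..11 left to right):
  rows 0-3 [u,v=00]: 0011  = hex 3
  rows 4-7 [u,v=01]: 1001  = hex 9
  rows 8-11 [u,v=10]: 0011  = hex 3
  rows 12-15 [u,v=11]: 1001  = hex 9
Counterexample vector (row 0 .. row 15) = 0011100100111001
Output column grouped in 4s = 0011 1001 0011 1001 = 0x3939
Convert to decimal digit by digit (value = value*16 + digit):
  3 -> 3
  3*16 + 9 = 57
  57*16 + 3 = 915
  915*16 + 9 = 14649
Decimal = 14649

14649


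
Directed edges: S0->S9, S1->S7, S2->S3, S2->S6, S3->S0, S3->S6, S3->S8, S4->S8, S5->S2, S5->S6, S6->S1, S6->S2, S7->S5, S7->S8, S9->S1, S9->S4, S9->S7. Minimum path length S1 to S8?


BFS layer-by-layer from S1:
  dist 0: {S1}
  dist 1: {S7}
  dist 2: {S5, S8}
  -> S8 reached at distance 2
Shortest path length = 2

2


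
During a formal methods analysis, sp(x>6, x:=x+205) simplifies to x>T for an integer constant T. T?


Formula: sp(P, x:=E) = exists old_x. (x = E[old_x/x]) AND P[old_x/x] (old_x is the value of x before the assignment; eliminate old_x by solving x = E[old_x/x] for old_x)
Step 1: Precondition P: x>6, i.e. old_x > 6
Step 2: Assignment gives x = old_x + 205, so old_x = x - 205
Step 3: Substitute into P: x - 205 > 6
Step 4: Simplify: x > 6+205 = 211

211


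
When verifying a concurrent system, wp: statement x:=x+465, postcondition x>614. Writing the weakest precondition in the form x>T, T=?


Formula: wp(x:=E, P) = P[E/x] (substitute E for x in postcondition)
Step 1: Postcondition: x>614
Step 2: Substitute x+465 for x: x+465>614
Step 3: Solve for x: x > 614-465 = 149

149


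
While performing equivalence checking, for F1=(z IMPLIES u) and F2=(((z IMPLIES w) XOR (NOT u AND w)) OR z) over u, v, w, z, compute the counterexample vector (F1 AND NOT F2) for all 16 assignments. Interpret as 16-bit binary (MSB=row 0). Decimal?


F1 = (z IMPLIES u)
F2 = (((z IMPLIES w) XOR (NOT u AND w)) OR z)
Counterexample to F1=>F2 is where F1=1 and F2=0.
Evaluate each row (bits = u,v,w,z, MSB first):
  row 0 [0000]: F1=1 F2=1 -> F1&~F2 -> 0
  row 1 [0001]: F1=0 F2=1 -> F1&~F2 -> 0
  row 2 [0010]: F1=1 F2=0 -> F1&~F2 -> 1
  row 3 [0011]: F1=0 F2=1 -> F1&~F2 -> 0
  row 4 [0100]: F1=1 F2=1 -> F1&~F2 -> 0
  row 5 [0101]: F1=0 F2=1 -> F1&~F2 -> 0
  row 6 [0110]: F1=1 F2=0 -> F1&~F2 -> 1
  row 7 [0111]: F1=0 F2=1 -> F1&~F2 -> 0
  row 8 [1000]: F1=1 F2=1 -> F1&~F2 -> 0
  row 9 [1001]: F1=1 F2=1 -> F1&~F2 -> 0
  row 10 [1010]: F1=1 F2=1 -> F1&~F2 -> 0
  row 11 [1011]: F1=1 F2=1 -> F1&~F2 -> 0
  row 12 [1100]: F1=1 F2=1 -> F1&~F2 -> 0
  row 13 [1101]: F1=1 F2=1 -> F1&~F2 -> 0
  row 14 [1110]: F1=1 F2=1 -> F1&~F2 -> 0
  row 15 [1111]: F1=1 F2=1 -> F1&~F2 -> 0
Full result column, 4 rows per line (u,v fixed per line; w,z runs 00..11 left to right):
  rows 0-3 [u,v=00]: 0010  = hex 2
  rows 4-7 [u,v=01]: 0010  = hex 2
  rows 8-11 [u,v=10]: 0000  = hex 0
  rows 12-15 [u,v=11]: 0000  = hex 0
Counterexample vector (row 0 .. row 15) = 0010001000000000
Output column grouped in 4s = 0010 0010 0000 0000 = 0x2200
Convert to decimal digit by digit (value = value*16 + digit):
  2 -> 2
  2*16 + 2 = 34
  34*16 + 0 = 544
  544*16 + 0 = 8704
Decimal = 8704

8704


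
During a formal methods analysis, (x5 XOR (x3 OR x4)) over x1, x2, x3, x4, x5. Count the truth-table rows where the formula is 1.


Formula: (x5 XOR (x3 OR x4)) over 5 vars (32 rows)
Evaluate each row (x1, x2, x3, x4, x5 as bits, MSB first):
  row 0 [00000]: (0 XOR (0 OR 0)) -> 0
  row 1 [00001]: (1 XOR (0 OR 0)) -> 1
  row 2 [00010]: (0 XOR (0 OR 1)) -> 1
  row 3 [00011]: (1 XOR (0 OR 1)) -> 0
  row 4 [00100]: (0 XOR (1 OR 0)) -> 1
  row 5 [00101]: (1 XOR (1 OR 0)) -> 0
  row 6 [00110]: (0 XOR (1 OR 1)) -> 1
  row 7 [00111]: (1 XOR (1 OR 1)) -> 0
  row 8 [01000]: (0 XOR (0 OR 0)) -> 0
  row 9 [01001]: (1 XOR (0 OR 0)) -> 1
  row 10 [01010]: (0 XOR (0 OR 1)) -> 1
  row 11 [01011]: (1 XOR (0 OR 1)) -> 0
  row 12 [01100]: (0 XOR (1 OR 0)) -> 1
  row 13 [01101]: (1 XOR (1 OR 0)) -> 0
  row 14 [01110]: (0 XOR (1 OR 1)) -> 1
  row 15 [01111]: (1 XOR (1 OR 1)) -> 0
  row 16 [10000]: (0 XOR (0 OR 0)) -> 0
  row 17 [10001]: (1 XOR (0 OR 0)) -> 1
  row 18 [10010]: (0 XOR (0 OR 1)) -> 1
  row 19 [10011]: (1 XOR (0 OR 1)) -> 0
  row 20 [10100]: (0 XOR (1 OR 0)) -> 1
  row 21 [10101]: (1 XOR (1 OR 0)) -> 0
  row 22 [10110]: (0 XOR (1 OR 1)) -> 1
  row 23 [10111]: (1 XOR (1 OR 1)) -> 0
  row 24 [11000]: (0 XOR (0 OR 0)) -> 0
  row 25 [11001]: (1 XOR (0 OR 0)) -> 1
  row 26 [11010]: (0 XOR (0 OR 1)) -> 1
  row 27 [11011]: (1 XOR (0 OR 1)) -> 0
  row 28 [11100]: (0 XOR (1 OR 0)) -> 1
  row 29 [11101]: (1 XOR (1 OR 0)) -> 0
  row 30 [11110]: (0 XOR (1 OR 1)) -> 1
  row 31 [11111]: (1 XOR (1 OR 1)) -> 0
Full result column, 8 rows per line (x1,x2 fixed per line; x3,x4,x5 runs 000..111 left to right):
  rows 0-7 [x1,x2=00]: 01101010  (ones: 4)
  rows 8-15 [x1,x2=01]: 01101010  (ones: 4)
  rows 16-23 [x1,x2=10]: 01101010  (ones: 4)
  rows 24-31 [x1,x2=11]: 01101010  (ones: 4)
Count of 1-rows = 4+4+4+4 = 16

16


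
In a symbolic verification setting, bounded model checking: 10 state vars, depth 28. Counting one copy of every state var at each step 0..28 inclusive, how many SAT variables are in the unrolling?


BMC unrolls to depth k, creating one copy of each state var for steps 0..k.
Step count = 28 + 1 = 29 (steps 0 through 28)
Vars per step = 10
Total = 10 * 29 = 290

290


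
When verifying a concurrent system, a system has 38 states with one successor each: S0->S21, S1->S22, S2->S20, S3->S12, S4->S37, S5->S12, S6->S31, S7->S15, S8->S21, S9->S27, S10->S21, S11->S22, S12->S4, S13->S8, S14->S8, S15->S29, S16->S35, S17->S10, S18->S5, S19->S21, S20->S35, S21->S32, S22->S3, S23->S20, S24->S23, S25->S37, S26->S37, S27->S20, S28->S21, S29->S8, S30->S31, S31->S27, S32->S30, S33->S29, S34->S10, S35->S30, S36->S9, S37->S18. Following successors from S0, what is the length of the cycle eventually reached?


Trace from S0 until a state repeats:
  S0 -> S21 -> S32 -> S30 -> S31 -> S27 -> S20 -> S35 -> S30
S30 first seen at step 3, revisited at step 8.
Cycle length = 8 - 3 = 5

5


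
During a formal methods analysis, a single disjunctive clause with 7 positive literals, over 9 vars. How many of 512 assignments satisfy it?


Step 1: Total=2^9=512
Step 2: Unsat when all 7 false: 2^2=4
Step 3: Sat=512-4=508

508


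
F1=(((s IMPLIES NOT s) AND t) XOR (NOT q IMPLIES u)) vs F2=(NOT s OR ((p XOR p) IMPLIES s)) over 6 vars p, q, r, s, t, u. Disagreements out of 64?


F1 = (((s IMPLIES NOT s) AND t) XOR (NOT q IMPLIES u))
F2 = (NOT s OR ((p XOR p) IMPLIES s))
Evaluate both on each of 64 rows (bits = p,q,r,s,t,u):
  row 0 [000000]: F1=0 F2=1 (differ) -> 1
  row 1 [000001]: F1=1 F2=1 -> 0
  row 2 [000010]: F1=1 F2=1 -> 0
  row 3 [000011]: F1=0 F2=1 (differ) -> 1
  row 4 [000100]: F1=0 F2=1 (differ) -> 1
  (every remaining row is evaluated the same way; all 64 results are listed next)
Full result column, 8 rows per line (p,q,r fixed per line; s,t,u runs 000..111 left to right):
  rows 0-7 [p,q,r=000]: 10011010  (ones: 4)
  rows 8-15 [p,q,r=001]: 10011010  (ones: 4)
  rows 16-23 [p,q,r=010]: 00110000  (ones: 2)
  rows 24-31 [p,q,r=011]: 00110000  (ones: 2)
  rows 32-39 [p,q,r=100]: 10011010  (ones: 4)
  rows 40-47 [p,q,r=101]: 10011010  (ones: 4)
  rows 48-55 [p,q,r=110]: 00110000  (ones: 2)
  rows 56-63 [p,q,r=111]: 00110000  (ones: 2)
Disagreements = 4+4+2+2+4+4+2+2 = 24

24


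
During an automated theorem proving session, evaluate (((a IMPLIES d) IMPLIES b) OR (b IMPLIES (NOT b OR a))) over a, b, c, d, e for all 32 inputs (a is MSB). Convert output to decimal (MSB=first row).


Formula: (((a IMPLIES d) IMPLIES b) OR (b IMPLIES (NOT b OR a))) over a, b, c, d, e (32 rows)
Evaluate each row (bits = a,b,c,d,e, MSB first):
  row 0 [00000]: (((0 IMPLIES 0) IMPLIES 0) OR (0 IMPLIES (NOT 0 OR 0))) -> 1
  row 1 [00001]: (((0 IMPLIES 0) IMPLIES 0) OR (0 IMPLIES (NOT 0 OR 0))) -> 1
  row 2 [00010]: (((0 IMPLIES 1) IMPLIES 0) OR (0 IMPLIES (NOT 0 OR 0))) -> 1
  row 3 [00011]: (((0 IMPLIES 1) IMPLIES 0) OR (0 IMPLIES (NOT 0 OR 0))) -> 1
  row 4 [00100]: (((0 IMPLIES 0) IMPLIES 0) OR (0 IMPLIES (NOT 0 OR 0))) -> 1
  row 5 [00101]: (((0 IMPLIES 0) IMPLIES 0) OR (0 IMPLIES (NOT 0 OR 0))) -> 1
  row 6 [00110]: (((0 IMPLIES 1) IMPLIES 0) OR (0 IMPLIES (NOT 0 OR 0))) -> 1
  row 7 [00111]: (((0 IMPLIES 1) IMPLIES 0) OR (0 IMPLIES (NOT 0 OR 0))) -> 1
  row 8 [01000]: (((0 IMPLIES 0) IMPLIES 1) OR (1 IMPLIES (NOT 1 OR 0))) -> 1
  row 9 [01001]: (((0 IMPLIES 0) IMPLIES 1) OR (1 IMPLIES (NOT 1 OR 0))) -> 1
  row 10 [01010]: (((0 IMPLIES 1) IMPLIES 1) OR (1 IMPLIES (NOT 1 OR 0))) -> 1
  row 11 [01011]: (((0 IMPLIES 1) IMPLIES 1) OR (1 IMPLIES (NOT 1 OR 0))) -> 1
  row 12 [01100]: (((0 IMPLIES 0) IMPLIES 1) OR (1 IMPLIES (NOT 1 OR 0))) -> 1
  row 13 [01101]: (((0 IMPLIES 0) IMPLIES 1) OR (1 IMPLIES (NOT 1 OR 0))) -> 1
  row 14 [01110]: (((0 IMPLIES 1) IMPLIES 1) OR (1 IMPLIES (NOT 1 OR 0))) -> 1
  row 15 [01111]: (((0 IMPLIES 1) IMPLIES 1) OR (1 IMPLIES (NOT 1 OR 0))) -> 1
  row 16 [10000]: (((1 IMPLIES 0) IMPLIES 0) OR (0 IMPLIES (NOT 0 OR 1))) -> 1
  row 17 [10001]: (((1 IMPLIES 0) IMPLIES 0) OR (0 IMPLIES (NOT 0 OR 1))) -> 1
  row 18 [10010]: (((1 IMPLIES 1) IMPLIES 0) OR (0 IMPLIES (NOT 0 OR 1))) -> 1
  row 19 [10011]: (((1 IMPLIES 1) IMPLIES 0) OR (0 IMPLIES (NOT 0 OR 1))) -> 1
  row 20 [10100]: (((1 IMPLIES 0) IMPLIES 0) OR (0 IMPLIES (NOT 0 OR 1))) -> 1
  row 21 [10101]: (((1 IMPLIES 0) IMPLIES 0) OR (0 IMPLIES (NOT 0 OR 1))) -> 1
  row 22 [10110]: (((1 IMPLIES 1) IMPLIES 0) OR (0 IMPLIES (NOT 0 OR 1))) -> 1
  row 23 [10111]: (((1 IMPLIES 1) IMPLIES 0) OR (0 IMPLIES (NOT 0 OR 1))) -> 1
  row 24 [11000]: (((1 IMPLIES 0) IMPLIES 1) OR (1 IMPLIES (NOT 1 OR 1))) -> 1
  row 25 [11001]: (((1 IMPLIES 0) IMPLIES 1) OR (1 IMPLIES (NOT 1 OR 1))) -> 1
  row 26 [11010]: (((1 IMPLIES 1) IMPLIES 1) OR (1 IMPLIES (NOT 1 OR 1))) -> 1
  row 27 [11011]: (((1 IMPLIES 1) IMPLIES 1) OR (1 IMPLIES (NOT 1 OR 1))) -> 1
  row 28 [11100]: (((1 IMPLIES 0) IMPLIES 1) OR (1 IMPLIES (NOT 1 OR 1))) -> 1
  row 29 [11101]: (((1 IMPLIES 0) IMPLIES 1) OR (1 IMPLIES (NOT 1 OR 1))) -> 1
  row 30 [11110]: (((1 IMPLIES 1) IMPLIES 1) OR (1 IMPLIES (NOT 1 OR 1))) -> 1
  row 31 [11111]: (((1 IMPLIES 1) IMPLIES 1) OR (1 IMPLIES (NOT 1 OR 1))) -> 1
Full result column, 4 rows per line (a,b,c fixed per line; d,e runs 00..11 left to right):
  rows 0-3 [a,b,c=000]: 1111  = hex F
  rows 4-7 [a,b,c=001]: 1111  = hex F
  rows 8-11 [a,b,c=010]: 1111  = hex F
  rows 12-15 [a,b,c=011]: 1111  = hex F
  rows 16-19 [a,b,c=100]: 1111  = hex F
  rows 20-23 [a,b,c=101]: 1111  = hex F
  rows 24-27 [a,b,c=110]: 1111  = hex F
  rows 28-31 [a,b,c=111]: 1111  = hex F
Output column (row 0 .. row 31) = 11111111111111111111111111111111
Output column grouped in 4s = 1111 1111 1111 1111 1111 1111 1111 1111 = 0xFFFFFFFF
Convert to decimal digit by digit (value = value*16 + digit):
  F -> 15
  15*16 + 15 (F) = 255
  255*16 + 15 (F) = 4095
  4095*16 + 15 (F) = 65535
  65535*16 + 15 (F) = 1048575
  1048575*16 + 15 (F) = 16777215
  16777215*16 + 15 (F) = 268435455
  268435455*16 + 15 (F) = 4294967295
Decimal = 4294967295

4294967295


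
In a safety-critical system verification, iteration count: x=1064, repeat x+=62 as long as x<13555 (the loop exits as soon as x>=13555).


Step 1: x goes from 1064 toward 13555 by 62; the body runs while x<13555, so iterations = ceil((bound-start)/step)
Step 2: Distance=12491
Step 3: ceil(12491/62)=202

202


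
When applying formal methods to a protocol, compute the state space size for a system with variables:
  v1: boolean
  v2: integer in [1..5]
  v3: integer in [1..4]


State space = product of domain sizes of all variables.
Domain sizes:
  v1 (boolean): 2
  v2 (integer in [1..5]): 5
  v3 (integer in [1..4]): 4
Product = 2 * 5 * 4 = 40

40


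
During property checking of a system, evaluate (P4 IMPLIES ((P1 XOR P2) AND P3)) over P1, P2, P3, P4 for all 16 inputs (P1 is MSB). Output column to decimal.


Formula: (P4 IMPLIES ((P1 XOR P2) AND P3)) over P1, P2, P3, P4 (16 rows)
Evaluate each row (bits = P1,P2,P3,P4, MSB first):
  row 0 [0000]: (0 IMPLIES ((0 XOR 0) AND 0)) -> 1
  row 1 [0001]: (1 IMPLIES ((0 XOR 0) AND 0)) -> 0
  row 2 [0010]: (0 IMPLIES ((0 XOR 0) AND 1)) -> 1
  row 3 [0011]: (1 IMPLIES ((0 XOR 0) AND 1)) -> 0
  row 4 [0100]: (0 IMPLIES ((0 XOR 1) AND 0)) -> 1
  row 5 [0101]: (1 IMPLIES ((0 XOR 1) AND 0)) -> 0
  row 6 [0110]: (0 IMPLIES ((0 XOR 1) AND 1)) -> 1
  row 7 [0111]: (1 IMPLIES ((0 XOR 1) AND 1)) -> 1
  row 8 [1000]: (0 IMPLIES ((1 XOR 0) AND 0)) -> 1
  row 9 [1001]: (1 IMPLIES ((1 XOR 0) AND 0)) -> 0
  row 10 [1010]: (0 IMPLIES ((1 XOR 0) AND 1)) -> 1
  row 11 [1011]: (1 IMPLIES ((1 XOR 0) AND 1)) -> 1
  row 12 [1100]: (0 IMPLIES ((1 XOR 1) AND 0)) -> 1
  row 13 [1101]: (1 IMPLIES ((1 XOR 1) AND 0)) -> 0
  row 14 [1110]: (0 IMPLIES ((1 XOR 1) AND 1)) -> 1
  row 15 [1111]: (1 IMPLIES ((1 XOR 1) AND 1)) -> 0
Full result column, 4 rows per line (P1,P2 fixed per line; P3,P4 runs 00..11 left to right):
  rows 0-3 [P1,P2=00]: 1010  = hex A
  rows 4-7 [P1,P2=01]: 1011  = hex B
  rows 8-11 [P1,P2=10]: 1011  = hex B
  rows 12-15 [P1,P2=11]: 1010  = hex A
Output column (row 0 .. row 15) = 1010101110111010
Output column grouped in 4s = 1010 1011 1011 1010 = 0xABBA
Convert to decimal digit by digit (value = value*16 + digit):
  A -> 10
  10*16 + 11 (B) = 171
  171*16 + 11 (B) = 2747
  2747*16 + 10 (A) = 43962
Decimal = 43962

43962


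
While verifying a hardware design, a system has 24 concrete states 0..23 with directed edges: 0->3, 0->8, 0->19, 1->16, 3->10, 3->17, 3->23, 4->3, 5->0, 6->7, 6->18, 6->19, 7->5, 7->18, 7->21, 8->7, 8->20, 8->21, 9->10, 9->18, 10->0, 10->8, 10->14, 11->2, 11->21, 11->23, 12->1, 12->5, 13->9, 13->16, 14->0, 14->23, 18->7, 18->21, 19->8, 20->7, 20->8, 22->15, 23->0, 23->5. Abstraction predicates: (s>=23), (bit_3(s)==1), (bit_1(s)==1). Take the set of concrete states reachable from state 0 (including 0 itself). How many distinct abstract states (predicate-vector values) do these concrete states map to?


BFS from 0:
Concrete reachable: {0, 3, 5, 7, 8, 10, 14, 17, 18, 19, 20, 21, 23}
Abstract via predicates (s>=23), (bit_3(s)==1), (bit_1(s)==1):
  (0,0,0) <- {0, 5, 17, 20, 21}
  (0,0,1) <- {3, 7, 18, 19}
  (0,1,0) <- {8}
  (0,1,1) <- {10, 14}
  (1,0,1) <- {23}
Distinct abstract states = 5

5


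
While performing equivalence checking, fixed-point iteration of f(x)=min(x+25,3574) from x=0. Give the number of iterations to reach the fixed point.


Step 1: x=0, cap=3574, increment=25
Step 2: x grows by 25 each step until capped at 3574; fixed point is x=3574
Step 3: iterations = ceil(3574/25) = 143

143


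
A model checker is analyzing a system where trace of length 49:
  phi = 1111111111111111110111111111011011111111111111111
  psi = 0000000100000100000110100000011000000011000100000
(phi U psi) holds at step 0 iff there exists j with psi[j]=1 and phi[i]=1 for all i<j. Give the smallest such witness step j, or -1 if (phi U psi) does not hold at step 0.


(phi U psi) at 0: need smallest j with psi[j]=1 and phi[i]=1 for all i in [0,j).
Scan from step 0:
  step 0: phi=1, psi=0 -> continue
  step 1: phi=1, psi=0 -> continue
  step 2: phi=1, psi=0 -> continue
  step 3: phi=1, psi=0 -> continue
  step 7: psi=1 and phi held for [0,7) -> witness found
Witness step = 7

7


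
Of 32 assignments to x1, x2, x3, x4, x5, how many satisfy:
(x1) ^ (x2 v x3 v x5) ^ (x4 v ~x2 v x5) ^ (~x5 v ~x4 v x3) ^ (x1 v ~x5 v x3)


CNF with 5 clauses over 5 vars (32 assignments).
An assignment satisfies CNF iff every clause has >=1 true literal.
Check each row (bits = x1,x2,x3,x4,x5; clause T/F shown):
  row 0 [00000]: clauses=FFTTT -> 0
  row 1 [00001]: clauses=FTTTF -> 0
  row 2 [00010]: clauses=FFTTT -> 0
  row 3 [00011]: clauses=FTTFF -> 0
  row 4 [00100]: clauses=FTTTT -> 0
  row 5 [00101]: clauses=FTTTT -> 0
  row 6 [00110]: clauses=FTTTT -> 0
  row 7 [00111]: clauses=FTTTT -> 0
  row 8 [01000]: clauses=FTFTT -> 0
  row 9 [01001]: clauses=FTTTF -> 0
  row 10 [01010]: clauses=FTTTT -> 0
  row 11 [01011]: clauses=FTTFF -> 0
  row 12 [01100]: clauses=FTFTT -> 0
  row 13 [01101]: clauses=FTTTT -> 0
  row 14 [01110]: clauses=FTTTT -> 0
  row 15 [01111]: clauses=FTTTT -> 0
  row 16 [10000]: clauses=TFTTT -> 0
  row 17 [10001]: clauses=TTTTT -> 1
  row 18 [10010]: clauses=TFTTT -> 0
  row 19 [10011]: clauses=TTTFT -> 0
  row 20 [10100]: clauses=TTTTT -> 1
  row 21 [10101]: clauses=TTTTT -> 1
  row 22 [10110]: clauses=TTTTT -> 1
  row 23 [10111]: clauses=TTTTT -> 1
  row 24 [11000]: clauses=TTFTT -> 0
  row 25 [11001]: clauses=TTTTT -> 1
  row 26 [11010]: clauses=TTTTT -> 1
  row 27 [11011]: clauses=TTTFT -> 0
  row 28 [11100]: clauses=TTFTT -> 0
  row 29 [11101]: clauses=TTTTT -> 1
  row 30 [11110]: clauses=TTTTT -> 1
  row 31 [11111]: clauses=TTTTT -> 1
Full result column, 8 rows per line (x1,x2 fixed per line; x3,x4,x5 runs 000..111 left to right):
  rows 0-7 [x1,x2=00]: 00000000  (ones: 0)
  rows 8-15 [x1,x2=01]: 00000000  (ones: 0)
  rows 16-23 [x1,x2=10]: 01001111  (ones: 5)
  rows 24-31 [x1,x2=11]: 01100111  (ones: 5)
Satisfying assignments = 0+0+5+5 = 10

10


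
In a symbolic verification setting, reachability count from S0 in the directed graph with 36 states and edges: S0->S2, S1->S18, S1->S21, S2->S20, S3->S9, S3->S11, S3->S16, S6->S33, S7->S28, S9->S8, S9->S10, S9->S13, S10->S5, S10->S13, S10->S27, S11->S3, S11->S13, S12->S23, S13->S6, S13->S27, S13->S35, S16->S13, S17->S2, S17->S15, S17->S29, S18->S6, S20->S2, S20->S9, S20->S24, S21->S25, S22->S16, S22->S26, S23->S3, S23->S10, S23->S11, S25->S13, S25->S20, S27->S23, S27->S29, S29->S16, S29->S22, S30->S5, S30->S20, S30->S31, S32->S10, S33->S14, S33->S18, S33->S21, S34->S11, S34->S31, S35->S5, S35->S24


BFS from S0:
  layer 0: {S0}
  layer 1: {S2}
  layer 2: {S20}
  layer 3: {S9, S24}
  layer 4: {S8, S10, S13}
  layer 5: {S5, S6, S27, S35}
  layer 6: {S23, S29, S33}
  layer 7: {S3, S11, S14, S16, S18, S21, S22}
  layer 8: {S25, S26}
Reachable set: {S0, S2, S3, S5, S6, S8, S9, S10, S11, S13, S14, S16, S18, S20, S21, S22, S23, S24, S25, S26, S27, S29, S33, S35}
Count = 24

24


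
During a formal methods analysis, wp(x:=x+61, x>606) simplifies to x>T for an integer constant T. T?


Formula: wp(x:=E, P) = P[E/x] (substitute E for x in postcondition)
Step 1: Postcondition: x>606
Step 2: Substitute x+61 for x: x+61>606
Step 3: Solve for x: x > 606-61 = 545

545


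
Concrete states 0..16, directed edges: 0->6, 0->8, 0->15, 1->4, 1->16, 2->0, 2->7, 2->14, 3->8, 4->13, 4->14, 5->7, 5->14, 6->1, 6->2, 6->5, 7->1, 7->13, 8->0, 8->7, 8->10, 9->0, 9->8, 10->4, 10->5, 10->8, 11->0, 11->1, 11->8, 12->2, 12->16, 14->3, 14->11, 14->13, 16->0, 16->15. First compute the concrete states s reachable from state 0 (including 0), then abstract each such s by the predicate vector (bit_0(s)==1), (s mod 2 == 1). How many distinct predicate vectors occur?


BFS from 0:
Concrete reachable: {0, 1, 2, 3, 4, 5, 6, 7, 8, 10, 11, 13, 14, 15, 16}
Abstract via predicates (bit_0(s)==1), (s mod 2 == 1):
  (0,0) <- {0, 2, 4, 6, 8, 10, 14, 16}
  (1,1) <- {1, 3, 5, 7, 11, 13, 15}
Distinct abstract states = 2

2


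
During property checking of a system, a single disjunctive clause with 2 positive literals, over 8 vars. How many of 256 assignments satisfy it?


Step 1: Total=2^8=256
Step 2: Unsat when all 2 false: 2^6=64
Step 3: Sat=256-64=192

192


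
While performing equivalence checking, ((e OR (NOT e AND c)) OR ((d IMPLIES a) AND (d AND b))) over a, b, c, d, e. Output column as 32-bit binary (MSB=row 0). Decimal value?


Formula: ((e OR (NOT e AND c)) OR ((d IMPLIES a) AND (d AND b))) over a, b, c, d, e (32 rows)
Evaluate each row (bits = a,b,c,d,e, MSB first):
  row 0 [00000]: ((0 OR (NOT 0 AND 0)) OR ((0 IMPLIES 0) AND (0 AND 0))) -> 0
  row 1 [00001]: ((1 OR (NOT 1 AND 0)) OR ((0 IMPLIES 0) AND (0 AND 0))) -> 1
  row 2 [00010]: ((0 OR (NOT 0 AND 0)) OR ((1 IMPLIES 0) AND (1 AND 0))) -> 0
  row 3 [00011]: ((1 OR (NOT 1 AND 0)) OR ((1 IMPLIES 0) AND (1 AND 0))) -> 1
  row 4 [00100]: ((0 OR (NOT 0 AND 1)) OR ((0 IMPLIES 0) AND (0 AND 0))) -> 1
  row 5 [00101]: ((1 OR (NOT 1 AND 1)) OR ((0 IMPLIES 0) AND (0 AND 0))) -> 1
  row 6 [00110]: ((0 OR (NOT 0 AND 1)) OR ((1 IMPLIES 0) AND (1 AND 0))) -> 1
  row 7 [00111]: ((1 OR (NOT 1 AND 1)) OR ((1 IMPLIES 0) AND (1 AND 0))) -> 1
  row 8 [01000]: ((0 OR (NOT 0 AND 0)) OR ((0 IMPLIES 0) AND (0 AND 1))) -> 0
  row 9 [01001]: ((1 OR (NOT 1 AND 0)) OR ((0 IMPLIES 0) AND (0 AND 1))) -> 1
  row 10 [01010]: ((0 OR (NOT 0 AND 0)) OR ((1 IMPLIES 0) AND (1 AND 1))) -> 0
  row 11 [01011]: ((1 OR (NOT 1 AND 0)) OR ((1 IMPLIES 0) AND (1 AND 1))) -> 1
  row 12 [01100]: ((0 OR (NOT 0 AND 1)) OR ((0 IMPLIES 0) AND (0 AND 1))) -> 1
  row 13 [01101]: ((1 OR (NOT 1 AND 1)) OR ((0 IMPLIES 0) AND (0 AND 1))) -> 1
  row 14 [01110]: ((0 OR (NOT 0 AND 1)) OR ((1 IMPLIES 0) AND (1 AND 1))) -> 1
  row 15 [01111]: ((1 OR (NOT 1 AND 1)) OR ((1 IMPLIES 0) AND (1 AND 1))) -> 1
  row 16 [10000]: ((0 OR (NOT 0 AND 0)) OR ((0 IMPLIES 1) AND (0 AND 0))) -> 0
  row 17 [10001]: ((1 OR (NOT 1 AND 0)) OR ((0 IMPLIES 1) AND (0 AND 0))) -> 1
  row 18 [10010]: ((0 OR (NOT 0 AND 0)) OR ((1 IMPLIES 1) AND (1 AND 0))) -> 0
  row 19 [10011]: ((1 OR (NOT 1 AND 0)) OR ((1 IMPLIES 1) AND (1 AND 0))) -> 1
  row 20 [10100]: ((0 OR (NOT 0 AND 1)) OR ((0 IMPLIES 1) AND (0 AND 0))) -> 1
  row 21 [10101]: ((1 OR (NOT 1 AND 1)) OR ((0 IMPLIES 1) AND (0 AND 0))) -> 1
  row 22 [10110]: ((0 OR (NOT 0 AND 1)) OR ((1 IMPLIES 1) AND (1 AND 0))) -> 1
  row 23 [10111]: ((1 OR (NOT 1 AND 1)) OR ((1 IMPLIES 1) AND (1 AND 0))) -> 1
  row 24 [11000]: ((0 OR (NOT 0 AND 0)) OR ((0 IMPLIES 1) AND (0 AND 1))) -> 0
  row 25 [11001]: ((1 OR (NOT 1 AND 0)) OR ((0 IMPLIES 1) AND (0 AND 1))) -> 1
  row 26 [11010]: ((0 OR (NOT 0 AND 0)) OR ((1 IMPLIES 1) AND (1 AND 1))) -> 1
  row 27 [11011]: ((1 OR (NOT 1 AND 0)) OR ((1 IMPLIES 1) AND (1 AND 1))) -> 1
  row 28 [11100]: ((0 OR (NOT 0 AND 1)) OR ((0 IMPLIES 1) AND (0 AND 1))) -> 1
  row 29 [11101]: ((1 OR (NOT 1 AND 1)) OR ((0 IMPLIES 1) AND (0 AND 1))) -> 1
  row 30 [11110]: ((0 OR (NOT 0 AND 1)) OR ((1 IMPLIES 1) AND (1 AND 1))) -> 1
  row 31 [11111]: ((1 OR (NOT 1 AND 1)) OR ((1 IMPLIES 1) AND (1 AND 1))) -> 1
Full result column, 4 rows per line (a,b,c fixed per line; d,e runs 00..11 left to right):
  rows 0-3 [a,b,c=000]: 0101  = hex 5
  rows 4-7 [a,b,c=001]: 1111  = hex F
  rows 8-11 [a,b,c=010]: 0101  = hex 5
  rows 12-15 [a,b,c=011]: 1111  = hex F
  rows 16-19 [a,b,c=100]: 0101  = hex 5
  rows 20-23 [a,b,c=101]: 1111  = hex F
  rows 24-27 [a,b,c=110]: 0111  = hex 7
  rows 28-31 [a,b,c=111]: 1111  = hex F
Output column (row 0 .. row 31) = 01011111010111110101111101111111
Output column grouped in 4s = 0101 1111 0101 1111 0101 1111 0111 1111 = 0x5F5F5F7F
Convert to decimal digit by digit (value = value*16 + digit):
  5 -> 5
  5*16 + 15 (F) = 95
  95*16 + 5 = 1525
  1525*16 + 15 (F) = 24415
  24415*16 + 5 = 390645
  390645*16 + 15 (F) = 6250335
  6250335*16 + 7 = 100005367
  100005367*16 + 15 (F) = 1600085887
Decimal = 1600085887

1600085887


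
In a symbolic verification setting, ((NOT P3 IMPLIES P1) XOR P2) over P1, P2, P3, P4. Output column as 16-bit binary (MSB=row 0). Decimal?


Formula: ((NOT P3 IMPLIES P1) XOR P2) over P1, P2, P3, P4 (16 rows)
Evaluate each row (bits = P1,P2,P3,P4, MSB first):
  row 0 [0000]: ((NOT 0 IMPLIES 0) XOR 0) -> 0
  row 1 [0001]: ((NOT 0 IMPLIES 0) XOR 0) -> 0
  row 2 [0010]: ((NOT 1 IMPLIES 0) XOR 0) -> 1
  row 3 [0011]: ((NOT 1 IMPLIES 0) XOR 0) -> 1
  row 4 [0100]: ((NOT 0 IMPLIES 0) XOR 1) -> 1
  row 5 [0101]: ((NOT 0 IMPLIES 0) XOR 1) -> 1
  row 6 [0110]: ((NOT 1 IMPLIES 0) XOR 1) -> 0
  row 7 [0111]: ((NOT 1 IMPLIES 0) XOR 1) -> 0
  row 8 [1000]: ((NOT 0 IMPLIES 1) XOR 0) -> 1
  row 9 [1001]: ((NOT 0 IMPLIES 1) XOR 0) -> 1
  row 10 [1010]: ((NOT 1 IMPLIES 1) XOR 0) -> 1
  row 11 [1011]: ((NOT 1 IMPLIES 1) XOR 0) -> 1
  row 12 [1100]: ((NOT 0 IMPLIES 1) XOR 1) -> 0
  row 13 [1101]: ((NOT 0 IMPLIES 1) XOR 1) -> 0
  row 14 [1110]: ((NOT 1 IMPLIES 1) XOR 1) -> 0
  row 15 [1111]: ((NOT 1 IMPLIES 1) XOR 1) -> 0
Full result column, 4 rows per line (P1,P2 fixed per line; P3,P4 runs 00..11 left to right):
  rows 0-3 [P1,P2=00]: 0011  = hex 3
  rows 4-7 [P1,P2=01]: 1100  = hex C
  rows 8-11 [P1,P2=10]: 1111  = hex F
  rows 12-15 [P1,P2=11]: 0000  = hex 0
Output column (row 0 .. row 15) = 0011110011110000
Output column grouped in 4s = 0011 1100 1111 0000 = 0x3CF0
Convert to decimal digit by digit (value = value*16 + digit):
  3 -> 3
  3*16 + 12 (C) = 60
  60*16 + 15 (F) = 975
  975*16 + 0 = 15600
Decimal = 15600

15600


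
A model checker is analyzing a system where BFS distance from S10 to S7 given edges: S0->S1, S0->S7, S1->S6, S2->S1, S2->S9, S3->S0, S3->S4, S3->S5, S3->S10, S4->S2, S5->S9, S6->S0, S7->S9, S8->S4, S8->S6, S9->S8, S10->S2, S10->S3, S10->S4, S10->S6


BFS layer-by-layer from S10:
  dist 0: {S10}
  dist 1: {S2, S3, S4, S6}
  dist 2: {S0, S1, S5, S9}
  dist 3: {S7, S8}
  -> S7 reached at distance 3
Shortest path length = 3

3


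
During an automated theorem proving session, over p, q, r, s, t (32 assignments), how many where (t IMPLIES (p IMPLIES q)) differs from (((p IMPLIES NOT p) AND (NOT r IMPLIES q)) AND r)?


F1 = (t IMPLIES (p IMPLIES q))
F2 = (((p IMPLIES NOT p) AND (NOT r IMPLIES q)) AND r)
Evaluate both on each of 32 rows (bits = p,q,r,s,t):
  row 0 [00000]: F1=1 F2=0 (differ) -> 1
  row 1 [00001]: F1=1 F2=0 (differ) -> 1
  row 2 [00010]: F1=1 F2=0 (differ) -> 1
  row 3 [00011]: F1=1 F2=0 (differ) -> 1
  row 4 [00100]: F1=1 F2=1 -> 0
  row 5 [00101]: F1=1 F2=1 -> 0
  row 6 [00110]: F1=1 F2=1 -> 0
  row 7 [00111]: F1=1 F2=1 -> 0
  row 8 [01000]: F1=1 F2=0 (differ) -> 1
  row 9 [01001]: F1=1 F2=0 (differ) -> 1
  row 10 [01010]: F1=1 F2=0 (differ) -> 1
  row 11 [01011]: F1=1 F2=0 (differ) -> 1
  row 12 [01100]: F1=1 F2=1 -> 0
  row 13 [01101]: F1=1 F2=1 -> 0
  row 14 [01110]: F1=1 F2=1 -> 0
  row 15 [01111]: F1=1 F2=1 -> 0
  row 16 [10000]: F1=1 F2=0 (differ) -> 1
  row 17 [10001]: F1=0 F2=0 -> 0
  row 18 [10010]: F1=1 F2=0 (differ) -> 1
  row 19 [10011]: F1=0 F2=0 -> 0
  row 20 [10100]: F1=1 F2=0 (differ) -> 1
  row 21 [10101]: F1=0 F2=0 -> 0
  row 22 [10110]: F1=1 F2=0 (differ) -> 1
  row 23 [10111]: F1=0 F2=0 -> 0
  row 24 [11000]: F1=1 F2=0 (differ) -> 1
  row 25 [11001]: F1=1 F2=0 (differ) -> 1
  row 26 [11010]: F1=1 F2=0 (differ) -> 1
  row 27 [11011]: F1=1 F2=0 (differ) -> 1
  row 28 [11100]: F1=1 F2=0 (differ) -> 1
  row 29 [11101]: F1=1 F2=0 (differ) -> 1
  row 30 [11110]: F1=1 F2=0 (differ) -> 1
  row 31 [11111]: F1=1 F2=0 (differ) -> 1
Full result column, 8 rows per line (p,q fixed per line; r,s,t runs 000..111 left to right):
  rows 0-7 [p,q=00]: 11110000  (ones: 4)
  rows 8-15 [p,q=01]: 11110000  (ones: 4)
  rows 16-23 [p,q=10]: 10101010  (ones: 4)
  rows 24-31 [p,q=11]: 11111111  (ones: 8)
Disagreements = 4+4+4+8 = 20

20


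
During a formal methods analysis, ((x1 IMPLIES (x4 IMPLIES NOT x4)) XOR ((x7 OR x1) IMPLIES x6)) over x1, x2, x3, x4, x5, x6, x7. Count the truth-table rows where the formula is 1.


Formula: ((x1 IMPLIES (x4 IMPLIES NOT x4)) XOR ((x7 OR x1) IMPLIES x6)) over 7 vars (128 rows)
Evaluate each row (x1, x2, x3, x4, x5, x6, x7 as bits, MSB first):
  row 0 [0000000]: ((0 IMPLIES (0 IMPLIES NOT 0)) XOR ((0 OR 0) IMPLIES 0)) -> 0
  row 1 [0000001]: ((0 IMPLIES (0 IMPLIES NOT 0)) XOR ((1 OR 0) IMPLIES 0)) -> 1
  row 2 [0000010]: ((0 IMPLIES (0 IMPLIES NOT 0)) XOR ((0 OR 0) IMPLIES 1)) -> 0
  row 3 [0000011]: ((0 IMPLIES (0 IMPLIES NOT 0)) XOR ((1 OR 0) IMPLIES 1)) -> 0
  row 4 [0000100]: ((0 IMPLIES (0 IMPLIES NOT 0)) XOR ((0 OR 0) IMPLIES 0)) -> 0
  (every remaining row is evaluated the same way; all 128 results are listed next)
Full result column, 8 rows per line (x1,x2,x3,x4 fixed per line; x5,x6,x7 runs 000..111 left to right):
  rows 0-7 [x1,x2,x3,x4=0000]: 01000100  (ones: 2)
  rows 8-15 [x1,x2,x3,x4=0001]: 01000100  (ones: 2)
  rows 16-23 [x1,x2,x3,x4=0010]: 01000100  (ones: 2)
  rows 24-31 [x1,x2,x3,x4=0011]: 01000100  (ones: 2)
  rows 32-39 [x1,x2,x3,x4=0100]: 01000100  (ones: 2)
  rows 40-47 [x1,x2,x3,x4=0101]: 01000100  (ones: 2)
  rows 48-55 [x1,x2,x3,x4=0110]: 01000100  (ones: 2)
  rows 56-63 [x1,x2,x3,x4=0111]: 01000100  (ones: 2)
  rows 64-71 [x1,x2,x3,x4=1000]: 11001100  (ones: 4)
  rows 72-79 [x1,x2,x3,x4=1001]: 00110011  (ones: 4)
  rows 80-87 [x1,x2,x3,x4=1010]: 11001100  (ones: 4)
  rows 88-95 [x1,x2,x3,x4=1011]: 00110011  (ones: 4)
  rows 96-103 [x1,x2,x3,x4=1100]: 11001100  (ones: 4)
  rows 104-111 [x1,x2,x3,x4=1101]: 00110011  (ones: 4)
  rows 112-119 [x1,x2,x3,x4=1110]: 11001100  (ones: 4)
  rows 120-127 [x1,x2,x3,x4=1111]: 00110011  (ones: 4)
Count of 1-rows = 2+2+2+2+2+2+2+2+4+4+4+4+4+4+4+4 = 48

48


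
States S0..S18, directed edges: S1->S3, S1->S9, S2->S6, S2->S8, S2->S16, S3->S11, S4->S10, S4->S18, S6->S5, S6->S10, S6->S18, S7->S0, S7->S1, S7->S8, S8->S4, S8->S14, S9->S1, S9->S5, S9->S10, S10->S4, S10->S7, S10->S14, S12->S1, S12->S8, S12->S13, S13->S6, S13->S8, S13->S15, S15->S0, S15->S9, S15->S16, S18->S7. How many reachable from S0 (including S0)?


BFS from S0:
  layer 0: {S0}
Reachable set: {S0}
Count = 1

1


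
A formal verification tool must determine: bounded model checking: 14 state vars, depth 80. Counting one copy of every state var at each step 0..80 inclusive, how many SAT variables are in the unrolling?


BMC unrolls to depth k, creating one copy of each state var for steps 0..k.
Step count = 80 + 1 = 81 (steps 0 through 80)
Vars per step = 14
Total = 14 * 81 = 1134

1134


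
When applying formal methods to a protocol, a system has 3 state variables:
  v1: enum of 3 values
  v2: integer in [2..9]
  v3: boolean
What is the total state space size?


State space = product of domain sizes of all variables.
Domain sizes:
  v1 (enum of 3 values): 3
  v2 (integer in [2..9]): 8
  v3 (boolean): 2
Product = 3 * 8 * 2 = 48

48


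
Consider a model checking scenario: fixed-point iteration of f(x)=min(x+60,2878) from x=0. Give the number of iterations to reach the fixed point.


Step 1: x=0, cap=2878, increment=60
Step 2: x grows by 60 each step until capped at 2878; fixed point is x=2878
Step 3: iterations = ceil(2878/60) = 48

48


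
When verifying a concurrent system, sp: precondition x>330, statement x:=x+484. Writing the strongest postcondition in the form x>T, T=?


Formula: sp(P, x:=E) = exists old_x. (x = E[old_x/x]) AND P[old_x/x] (old_x is the value of x before the assignment; eliminate old_x by solving x = E[old_x/x] for old_x)
Step 1: Precondition P: x>330, i.e. old_x > 330
Step 2: Assignment gives x = old_x + 484, so old_x = x - 484
Step 3: Substitute into P: x - 484 > 330
Step 4: Simplify: x > 330+484 = 814

814


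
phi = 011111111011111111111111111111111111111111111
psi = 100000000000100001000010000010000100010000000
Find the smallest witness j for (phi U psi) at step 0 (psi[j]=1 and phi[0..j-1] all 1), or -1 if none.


(phi U psi) at 0: need smallest j with psi[j]=1 and phi[i]=1 for all i in [0,j).
Scan from step 0:
  step 0: psi=1 and phi held for [0,0) -> witness found
Witness step = 0

0


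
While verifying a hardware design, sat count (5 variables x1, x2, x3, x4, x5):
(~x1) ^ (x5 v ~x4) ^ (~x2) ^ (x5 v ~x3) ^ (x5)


CNF with 5 clauses over 5 vars (32 assignments).
An assignment satisfies CNF iff every clause has >=1 true literal.
Check each row (bits = x1,x2,x3,x4,x5; clause T/F shown):
  row 0 [00000]: clauses=TTTTF -> 0
  row 1 [00001]: clauses=TTTTT -> 1
  row 2 [00010]: clauses=TFTTF -> 0
  row 3 [00011]: clauses=TTTTT -> 1
  row 4 [00100]: clauses=TTTFF -> 0
  row 5 [00101]: clauses=TTTTT -> 1
  row 6 [00110]: clauses=TFTFF -> 0
  row 7 [00111]: clauses=TTTTT -> 1
  row 8 [01000]: clauses=TTFTF -> 0
  row 9 [01001]: clauses=TTFTT -> 0
  row 10 [01010]: clauses=TFFTF -> 0
  row 11 [01011]: clauses=TTFTT -> 0
  row 12 [01100]: clauses=TTFFF -> 0
  row 13 [01101]: clauses=TTFTT -> 0
  row 14 [01110]: clauses=TFFFF -> 0
  row 15 [01111]: clauses=TTFTT -> 0
  row 16 [10000]: clauses=FTTTF -> 0
  row 17 [10001]: clauses=FTTTT -> 0
  row 18 [10010]: clauses=FFTTF -> 0
  row 19 [10011]: clauses=FTTTT -> 0
  row 20 [10100]: clauses=FTTFF -> 0
  row 21 [10101]: clauses=FTTTT -> 0
  row 22 [10110]: clauses=FFTFF -> 0
  row 23 [10111]: clauses=FTTTT -> 0
  row 24 [11000]: clauses=FTFTF -> 0
  row 25 [11001]: clauses=FTFTT -> 0
  row 26 [11010]: clauses=FFFTF -> 0
  row 27 [11011]: clauses=FTFTT -> 0
  row 28 [11100]: clauses=FTFFF -> 0
  row 29 [11101]: clauses=FTFTT -> 0
  row 30 [11110]: clauses=FFFFF -> 0
  row 31 [11111]: clauses=FTFTT -> 0
Full result column, 8 rows per line (x1,x2 fixed per line; x3,x4,x5 runs 000..111 left to right):
  rows 0-7 [x1,x2=00]: 01010101  (ones: 4)
  rows 8-15 [x1,x2=01]: 00000000  (ones: 0)
  rows 16-23 [x1,x2=10]: 00000000  (ones: 0)
  rows 24-31 [x1,x2=11]: 00000000  (ones: 0)
Satisfying assignments = 4+0+0+0 = 4

4


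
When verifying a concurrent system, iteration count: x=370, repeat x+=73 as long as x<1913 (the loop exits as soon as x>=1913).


Step 1: x goes from 370 toward 1913 by 73; the body runs while x<1913, so iterations = ceil((bound-start)/step)
Step 2: Distance=1543
Step 3: ceil(1543/73)=22

22


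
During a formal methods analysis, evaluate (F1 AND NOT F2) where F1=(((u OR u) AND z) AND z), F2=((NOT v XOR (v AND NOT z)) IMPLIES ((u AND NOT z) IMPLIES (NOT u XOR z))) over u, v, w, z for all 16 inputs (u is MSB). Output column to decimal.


F1 = (((u OR u) AND z) AND z)
F2 = ((NOT v XOR (v AND NOT z)) IMPLIES ((u AND NOT z) IMPLIES (NOT u XOR z)))
Counterexample to F1=>F2 is where F1=1 and F2=0.
Evaluate each row (bits = u,v,w,z, MSB first):
  row 0 [0000]: F1=0 F2=1 -> F1&~F2 -> 0
  row 1 [0001]: F1=0 F2=1 -> F1&~F2 -> 0
  row 2 [0010]: F1=0 F2=1 -> F1&~F2 -> 0
  row 3 [0011]: F1=0 F2=1 -> F1&~F2 -> 0
  row 4 [0100]: F1=0 F2=1 -> F1&~F2 -> 0
  row 5 [0101]: F1=0 F2=1 -> F1&~F2 -> 0
  row 6 [0110]: F1=0 F2=1 -> F1&~F2 -> 0
  row 7 [0111]: F1=0 F2=1 -> F1&~F2 -> 0
  row 8 [1000]: F1=0 F2=0 -> F1&~F2 -> 0
  row 9 [1001]: F1=1 F2=1 -> F1&~F2 -> 0
  row 10 [1010]: F1=0 F2=0 -> F1&~F2 -> 0
  row 11 [1011]: F1=1 F2=1 -> F1&~F2 -> 0
  row 12 [1100]: F1=0 F2=0 -> F1&~F2 -> 0
  row 13 [1101]: F1=1 F2=1 -> F1&~F2 -> 0
  row 14 [1110]: F1=0 F2=0 -> F1&~F2 -> 0
  row 15 [1111]: F1=1 F2=1 -> F1&~F2 -> 0
Full result column, 4 rows per line (u,v fixed per line; w,z runs 00..11 left to right):
  rows 0-3 [u,v=00]: 0000  = hex 0
  rows 4-7 [u,v=01]: 0000  = hex 0
  rows 8-11 [u,v=10]: 0000  = hex 0
  rows 12-15 [u,v=11]: 0000  = hex 0
Counterexample vector (row 0 .. row 15) = 0000000000000000
Output column grouped in 4s = 0000 0000 0000 0000 = 0x0000
Convert to decimal digit by digit (value = value*16 + digit):
  0 -> 0
  0*16 + 0 = 0
  0*16 + 0 = 0
  0*16 + 0 = 0
Decimal = 0

0


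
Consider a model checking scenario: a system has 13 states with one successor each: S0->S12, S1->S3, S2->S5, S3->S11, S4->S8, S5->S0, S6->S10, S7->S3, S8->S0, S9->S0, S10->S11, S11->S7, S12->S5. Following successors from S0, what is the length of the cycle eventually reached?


Trace from S0 until a state repeats:
  S0 -> S12 -> S5 -> S0
S0 first seen at step 0, revisited at step 3.
Cycle length = 3 - 0 = 3

3


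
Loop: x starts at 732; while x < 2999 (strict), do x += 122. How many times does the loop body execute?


Step 1: x goes from 732 toward 2999 by 122; the body runs while x<2999, so iterations = ceil((bound-start)/step)
Step 2: Distance=2267
Step 3: ceil(2267/122)=19

19


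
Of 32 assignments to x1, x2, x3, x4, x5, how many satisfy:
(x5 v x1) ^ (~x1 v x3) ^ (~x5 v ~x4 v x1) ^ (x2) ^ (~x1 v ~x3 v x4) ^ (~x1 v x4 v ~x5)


CNF with 6 clauses over 5 vars (32 assignments).
An assignment satisfies CNF iff every clause has >=1 true literal.
Check each row (bits = x1,x2,x3,x4,x5; clause T/F shown):
  row 0 [00000]: clauses=FTTFTT -> 0
  row 1 [00001]: clauses=TTTFTT -> 0
  row 2 [00010]: clauses=FTTFTT -> 0
  row 3 [00011]: clauses=TTFFTT -> 0
  row 4 [00100]: clauses=FTTFTT -> 0
  row 5 [00101]: clauses=TTTFTT -> 0
  row 6 [00110]: clauses=FTTFTT -> 0
  row 7 [00111]: clauses=TTFFTT -> 0
  row 8 [01000]: clauses=FTTTTT -> 0
  row 9 [01001]: clauses=TTTTTT -> 1
  row 10 [01010]: clauses=FTTTTT -> 0
  row 11 [01011]: clauses=TTFTTT -> 0
  row 12 [01100]: clauses=FTTTTT -> 0
  row 13 [01101]: clauses=TTTTTT -> 1
  row 14 [01110]: clauses=FTTTTT -> 0
  row 15 [01111]: clauses=TTFTTT -> 0
  row 16 [10000]: clauses=TFTFTT -> 0
  row 17 [10001]: clauses=TFTFTF -> 0
  row 18 [10010]: clauses=TFTFTT -> 0
  row 19 [10011]: clauses=TFTFTT -> 0
  row 20 [10100]: clauses=TTTFFT -> 0
  row 21 [10101]: clauses=TTTFFF -> 0
  row 22 [10110]: clauses=TTTFTT -> 0
  row 23 [10111]: clauses=TTTFTT -> 0
  row 24 [11000]: clauses=TFTTTT -> 0
  row 25 [11001]: clauses=TFTTTF -> 0
  row 26 [11010]: clauses=TFTTTT -> 0
  row 27 [11011]: clauses=TFTTTT -> 0
  row 28 [11100]: clauses=TTTTFT -> 0
  row 29 [11101]: clauses=TTTTFF -> 0
  row 30 [11110]: clauses=TTTTTT -> 1
  row 31 [11111]: clauses=TTTTTT -> 1
Full result column, 8 rows per line (x1,x2 fixed per line; x3,x4,x5 runs 000..111 left to right):
  rows 0-7 [x1,x2=00]: 00000000  (ones: 0)
  rows 8-15 [x1,x2=01]: 01000100  (ones: 2)
  rows 16-23 [x1,x2=10]: 00000000  (ones: 0)
  rows 24-31 [x1,x2=11]: 00000011  (ones: 2)
Satisfying assignments = 0+2+0+2 = 4

4
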